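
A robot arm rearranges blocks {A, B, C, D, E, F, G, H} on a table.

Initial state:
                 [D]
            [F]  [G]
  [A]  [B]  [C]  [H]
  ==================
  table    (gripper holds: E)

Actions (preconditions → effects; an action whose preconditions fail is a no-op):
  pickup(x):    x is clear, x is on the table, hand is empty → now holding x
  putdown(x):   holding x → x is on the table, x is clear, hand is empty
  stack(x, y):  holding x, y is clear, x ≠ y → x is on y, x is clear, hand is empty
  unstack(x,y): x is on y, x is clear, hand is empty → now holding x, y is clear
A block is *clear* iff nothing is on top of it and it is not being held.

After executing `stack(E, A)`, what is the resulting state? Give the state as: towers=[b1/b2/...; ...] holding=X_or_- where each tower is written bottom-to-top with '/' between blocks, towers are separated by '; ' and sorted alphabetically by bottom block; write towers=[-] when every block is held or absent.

towers=[A/E; B; C/F; H/G/D] holding=-

before: towers=[A; B; C/F; H/G/D] holding=E
pre[stack(E, A)]: holding(E) ok, clear(A) ok, E≠A ok
all met → apply stack(E, A)
after:  towers=[A/E; B; C/F; H/G/D] holding=-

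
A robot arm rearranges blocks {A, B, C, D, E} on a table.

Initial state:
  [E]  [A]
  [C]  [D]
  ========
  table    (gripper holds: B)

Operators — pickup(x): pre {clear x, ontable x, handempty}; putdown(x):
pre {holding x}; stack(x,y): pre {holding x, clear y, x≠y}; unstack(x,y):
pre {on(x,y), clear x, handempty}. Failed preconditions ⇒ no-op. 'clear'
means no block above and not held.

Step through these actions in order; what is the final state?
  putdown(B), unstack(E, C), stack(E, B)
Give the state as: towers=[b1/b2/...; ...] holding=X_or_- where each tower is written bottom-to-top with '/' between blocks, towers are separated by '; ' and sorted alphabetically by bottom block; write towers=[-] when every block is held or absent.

towers=[B/E; C; D/A] holding=-

step 1 (putdown(B)): towers=[B; C/E; D/A] holding=-
step 2 (unstack(E, C)): towers=[B; C; D/A] holding=E
step 3 (stack(E, B)): towers=[B/E; C; D/A] holding=-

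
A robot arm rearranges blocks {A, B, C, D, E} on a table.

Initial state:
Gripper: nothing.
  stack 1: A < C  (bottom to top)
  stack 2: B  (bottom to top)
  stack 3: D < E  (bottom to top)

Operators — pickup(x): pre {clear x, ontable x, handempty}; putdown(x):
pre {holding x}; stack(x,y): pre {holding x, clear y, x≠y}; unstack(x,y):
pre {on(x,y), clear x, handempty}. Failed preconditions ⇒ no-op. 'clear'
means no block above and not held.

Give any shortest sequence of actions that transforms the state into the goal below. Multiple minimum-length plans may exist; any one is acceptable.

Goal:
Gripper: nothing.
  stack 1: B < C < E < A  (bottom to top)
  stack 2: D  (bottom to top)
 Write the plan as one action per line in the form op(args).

step 1 (unstack(C, A)): towers=[A; B; D/E] holding=C
step 2 (stack(C, B)): towers=[A; B/C; D/E] holding=-
step 3 (unstack(E, D)): towers=[A; B/C; D] holding=E
step 4 (stack(E, C)): towers=[A; B/C/E; D] holding=-
step 5 (pickup(A)): towers=[B/C/E; D] holding=A
step 6 (stack(A, E)): towers=[B/C/E/A; D] holding=-
goal check: towers=[B/C/E/A; D] holding=- — reached (length 6, optimal by BFS)

unstack(C, A)
stack(C, B)
unstack(E, D)
stack(E, C)
pickup(A)
stack(A, E)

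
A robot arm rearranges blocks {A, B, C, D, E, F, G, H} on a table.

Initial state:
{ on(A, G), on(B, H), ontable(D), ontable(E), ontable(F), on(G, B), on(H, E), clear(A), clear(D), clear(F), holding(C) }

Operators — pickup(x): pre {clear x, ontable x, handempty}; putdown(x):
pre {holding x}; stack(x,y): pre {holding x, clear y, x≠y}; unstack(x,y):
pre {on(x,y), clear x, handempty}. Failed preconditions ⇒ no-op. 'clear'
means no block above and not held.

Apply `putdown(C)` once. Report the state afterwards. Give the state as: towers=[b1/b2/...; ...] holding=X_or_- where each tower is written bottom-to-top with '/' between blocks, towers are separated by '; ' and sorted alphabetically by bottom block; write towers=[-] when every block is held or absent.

towers=[C; D; E/H/B/G/A; F] holding=-

before: towers=[D; E/H/B/G/A; F] holding=C
pre[putdown(C)]: holding(C) ✓
all met → apply putdown(C)
after:  towers=[C; D; E/H/B/G/A; F] holding=-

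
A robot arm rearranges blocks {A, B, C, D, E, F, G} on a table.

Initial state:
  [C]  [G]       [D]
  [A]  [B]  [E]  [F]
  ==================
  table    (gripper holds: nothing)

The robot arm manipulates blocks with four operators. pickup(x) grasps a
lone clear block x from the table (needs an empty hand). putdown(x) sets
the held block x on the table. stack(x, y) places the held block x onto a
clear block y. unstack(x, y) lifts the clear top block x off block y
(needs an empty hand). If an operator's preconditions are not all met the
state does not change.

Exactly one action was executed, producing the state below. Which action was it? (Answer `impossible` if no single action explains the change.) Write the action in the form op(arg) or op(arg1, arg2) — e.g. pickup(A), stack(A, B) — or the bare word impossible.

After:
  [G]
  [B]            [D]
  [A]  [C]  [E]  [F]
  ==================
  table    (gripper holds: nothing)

impossible

target: towers=[A/B/G; C; E; F/D] holding=-
     unstack(G, B) → towers=[A/C; B; E; F/D] holding=G
     unstack(D, F) → towers=[A/C; B/G; E; F] holding=D
         pickup(E) → towers=[A/C; B/G; F/D] holding=E
     unstack(C, A) → towers=[A; B/G; E; F/D] holding=C
none of the 4 applicable actions match → impossible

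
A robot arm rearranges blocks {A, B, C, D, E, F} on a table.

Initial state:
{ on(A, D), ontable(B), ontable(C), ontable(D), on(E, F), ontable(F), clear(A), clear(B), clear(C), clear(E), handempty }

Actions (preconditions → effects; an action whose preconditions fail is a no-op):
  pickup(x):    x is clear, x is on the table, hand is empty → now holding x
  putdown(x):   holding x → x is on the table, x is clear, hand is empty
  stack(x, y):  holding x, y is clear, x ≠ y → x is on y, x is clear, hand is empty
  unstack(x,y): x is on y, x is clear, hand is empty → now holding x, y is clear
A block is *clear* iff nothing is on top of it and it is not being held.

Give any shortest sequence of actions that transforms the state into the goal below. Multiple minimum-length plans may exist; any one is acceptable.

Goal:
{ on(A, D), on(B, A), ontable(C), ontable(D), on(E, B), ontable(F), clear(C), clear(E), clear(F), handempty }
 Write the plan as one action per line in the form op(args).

step 1 (pickup(B)): towers=[C; D/A; F/E] holding=B
step 2 (stack(B, A)): towers=[C; D/A/B; F/E] holding=-
step 3 (unstack(E, F)): towers=[C; D/A/B; F] holding=E
step 4 (stack(E, B)): towers=[C; D/A/B/E; F] holding=-
goal check: towers=[C; D/A/B/E; F] holding=- — reached (length 4, optimal by BFS)

pickup(B)
stack(B, A)
unstack(E, F)
stack(E, B)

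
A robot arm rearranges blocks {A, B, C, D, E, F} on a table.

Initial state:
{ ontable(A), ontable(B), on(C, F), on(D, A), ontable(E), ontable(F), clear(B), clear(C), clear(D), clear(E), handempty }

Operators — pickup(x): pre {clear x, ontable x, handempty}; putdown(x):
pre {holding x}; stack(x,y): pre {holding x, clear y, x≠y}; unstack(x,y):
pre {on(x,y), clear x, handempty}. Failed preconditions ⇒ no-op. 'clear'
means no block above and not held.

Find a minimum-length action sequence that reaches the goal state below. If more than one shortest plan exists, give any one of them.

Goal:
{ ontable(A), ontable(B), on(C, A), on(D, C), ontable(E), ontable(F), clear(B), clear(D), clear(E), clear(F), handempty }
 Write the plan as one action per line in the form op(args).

unstack(D, A)
putdown(D)
unstack(C, F)
stack(C, A)
pickup(D)
stack(D, C)

step 1 (unstack(D, A)): towers=[A; B; E; F/C] holding=D
step 2 (putdown(D)): towers=[A; B; D; E; F/C] holding=-
step 3 (unstack(C, F)): towers=[A; B; D; E; F] holding=C
step 4 (stack(C, A)): towers=[A/C; B; D; E; F] holding=-
step 5 (pickup(D)): towers=[A/C; B; E; F] holding=D
step 6 (stack(D, C)): towers=[A/C/D; B; E; F] holding=-
goal check: towers=[A/C/D; B; E; F] holding=- — reached (length 6, optimal by BFS)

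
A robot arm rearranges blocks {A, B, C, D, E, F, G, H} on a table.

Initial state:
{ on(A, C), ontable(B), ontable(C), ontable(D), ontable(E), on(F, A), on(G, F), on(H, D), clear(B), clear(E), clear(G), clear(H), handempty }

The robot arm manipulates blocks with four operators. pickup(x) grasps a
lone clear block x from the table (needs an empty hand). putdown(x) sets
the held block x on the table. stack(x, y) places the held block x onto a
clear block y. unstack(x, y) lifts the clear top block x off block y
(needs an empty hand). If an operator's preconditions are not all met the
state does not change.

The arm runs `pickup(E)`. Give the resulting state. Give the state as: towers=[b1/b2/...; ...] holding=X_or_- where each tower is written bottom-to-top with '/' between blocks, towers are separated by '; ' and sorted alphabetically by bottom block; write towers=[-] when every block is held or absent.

towers=[B; C/A/F/G; D/H] holding=E

before: towers=[B; C/A/F/G; D/H; E] holding=-
pre[pickup(E)]: clear(E) ✓, ontable(E) ✓, handempty ✓
all met → apply pickup(E)
after:  towers=[B; C/A/F/G; D/H] holding=E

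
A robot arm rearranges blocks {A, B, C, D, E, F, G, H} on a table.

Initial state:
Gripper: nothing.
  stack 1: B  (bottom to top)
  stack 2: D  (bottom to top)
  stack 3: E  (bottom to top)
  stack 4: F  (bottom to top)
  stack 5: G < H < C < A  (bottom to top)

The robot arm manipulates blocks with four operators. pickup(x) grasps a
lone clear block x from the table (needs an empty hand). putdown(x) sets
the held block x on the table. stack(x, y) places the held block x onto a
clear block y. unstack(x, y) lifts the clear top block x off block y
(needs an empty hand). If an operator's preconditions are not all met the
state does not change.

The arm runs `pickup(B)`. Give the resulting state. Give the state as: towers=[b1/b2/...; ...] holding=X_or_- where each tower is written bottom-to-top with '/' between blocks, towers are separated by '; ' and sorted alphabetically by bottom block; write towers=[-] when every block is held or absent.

towers=[D; E; F; G/H/C/A] holding=B

before: towers=[B; D; E; F; G/H/C/A] holding=-
pre[pickup(B)]: clear(B) ok, ontable(B) ok, handempty ok
all met → apply pickup(B)
after:  towers=[D; E; F; G/H/C/A] holding=B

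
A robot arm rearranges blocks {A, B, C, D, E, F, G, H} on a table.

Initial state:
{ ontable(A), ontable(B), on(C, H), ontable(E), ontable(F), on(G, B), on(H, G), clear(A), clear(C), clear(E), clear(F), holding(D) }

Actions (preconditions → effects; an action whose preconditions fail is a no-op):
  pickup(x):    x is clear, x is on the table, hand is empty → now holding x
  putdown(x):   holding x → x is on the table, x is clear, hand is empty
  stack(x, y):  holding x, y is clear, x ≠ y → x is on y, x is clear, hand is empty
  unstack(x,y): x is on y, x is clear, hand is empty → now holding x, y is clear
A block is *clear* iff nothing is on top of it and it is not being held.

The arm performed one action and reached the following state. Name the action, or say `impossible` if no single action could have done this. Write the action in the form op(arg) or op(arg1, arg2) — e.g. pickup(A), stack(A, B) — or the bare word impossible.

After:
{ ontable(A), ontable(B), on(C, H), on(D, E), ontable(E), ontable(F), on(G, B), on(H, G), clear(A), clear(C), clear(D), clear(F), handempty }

stack(D, E)

target: towers=[A; B/G/H/C; E/D; F] holding=-
        putdown(D) → towers=[A; B/G/H/C; D; E; F] holding=-
       stack(D, A) → towers=[A/D; B/G/H/C; E; F] holding=-
       stack(D, E) → towers=[A; B/G/H/C; E/D; F] holding=-  ← match
       stack(D, F) → towers=[A; B/G/H/C; E; F/D] holding=-
       stack(D, C) → towers=[A; B/G/H/C/D; E; F] holding=-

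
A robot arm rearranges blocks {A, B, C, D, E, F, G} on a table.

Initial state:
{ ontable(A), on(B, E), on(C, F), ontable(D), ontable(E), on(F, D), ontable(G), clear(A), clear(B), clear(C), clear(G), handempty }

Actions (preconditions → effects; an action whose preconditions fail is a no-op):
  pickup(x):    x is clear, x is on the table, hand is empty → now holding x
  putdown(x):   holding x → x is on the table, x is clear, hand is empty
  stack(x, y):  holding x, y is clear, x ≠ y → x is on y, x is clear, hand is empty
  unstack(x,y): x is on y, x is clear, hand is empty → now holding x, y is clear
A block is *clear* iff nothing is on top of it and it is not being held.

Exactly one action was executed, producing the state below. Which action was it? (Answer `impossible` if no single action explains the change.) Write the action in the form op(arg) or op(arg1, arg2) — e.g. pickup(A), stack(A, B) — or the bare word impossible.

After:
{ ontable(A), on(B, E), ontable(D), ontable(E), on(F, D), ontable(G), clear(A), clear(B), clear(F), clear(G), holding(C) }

unstack(C, F)

target: towers=[A; D/F; E/B; G] holding=C
     unstack(B, E) → towers=[A; D/F/C; E; G] holding=B
         pickup(G) → towers=[A; D/F/C; E/B] holding=G
         pickup(A) → towers=[D/F/C; E/B; G] holding=A
     unstack(C, F) → towers=[A; D/F; E/B; G] holding=C  ← match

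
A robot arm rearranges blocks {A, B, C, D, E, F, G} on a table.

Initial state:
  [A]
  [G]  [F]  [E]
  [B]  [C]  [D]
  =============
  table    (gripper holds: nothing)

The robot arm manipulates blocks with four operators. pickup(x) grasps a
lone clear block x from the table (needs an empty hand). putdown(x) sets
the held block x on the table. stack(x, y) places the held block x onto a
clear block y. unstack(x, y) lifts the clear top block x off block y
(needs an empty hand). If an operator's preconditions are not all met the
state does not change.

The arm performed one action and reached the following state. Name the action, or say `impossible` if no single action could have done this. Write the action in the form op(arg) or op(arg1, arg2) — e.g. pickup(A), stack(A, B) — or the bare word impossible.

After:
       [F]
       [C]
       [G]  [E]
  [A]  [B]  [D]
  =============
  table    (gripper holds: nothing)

target: towers=[A; B/G/C/F; D/E] holding=-
     unstack(F, C) → towers=[B/G/A; C; D/E] holding=F
     unstack(A, G) → towers=[B/G; C/F; D/E] holding=A
     unstack(E, D) → towers=[B/G/A; C/F; D] holding=E
none of the 3 applicable actions match → impossible

impossible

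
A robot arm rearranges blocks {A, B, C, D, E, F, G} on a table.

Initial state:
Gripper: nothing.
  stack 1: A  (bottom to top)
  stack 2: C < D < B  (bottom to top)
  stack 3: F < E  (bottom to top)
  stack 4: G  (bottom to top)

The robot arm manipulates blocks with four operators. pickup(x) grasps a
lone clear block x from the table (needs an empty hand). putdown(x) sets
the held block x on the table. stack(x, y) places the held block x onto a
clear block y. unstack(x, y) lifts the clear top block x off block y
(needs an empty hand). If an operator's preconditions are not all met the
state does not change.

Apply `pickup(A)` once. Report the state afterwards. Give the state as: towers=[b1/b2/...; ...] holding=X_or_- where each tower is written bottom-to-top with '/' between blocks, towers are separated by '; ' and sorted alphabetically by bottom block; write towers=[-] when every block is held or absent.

towers=[C/D/B; F/E; G] holding=A

before: towers=[A; C/D/B; F/E; G] holding=-
pre[pickup(A)]: clear(A) ✓, ontable(A) ✓, handempty ✓
all met → apply pickup(A)
after:  towers=[C/D/B; F/E; G] holding=A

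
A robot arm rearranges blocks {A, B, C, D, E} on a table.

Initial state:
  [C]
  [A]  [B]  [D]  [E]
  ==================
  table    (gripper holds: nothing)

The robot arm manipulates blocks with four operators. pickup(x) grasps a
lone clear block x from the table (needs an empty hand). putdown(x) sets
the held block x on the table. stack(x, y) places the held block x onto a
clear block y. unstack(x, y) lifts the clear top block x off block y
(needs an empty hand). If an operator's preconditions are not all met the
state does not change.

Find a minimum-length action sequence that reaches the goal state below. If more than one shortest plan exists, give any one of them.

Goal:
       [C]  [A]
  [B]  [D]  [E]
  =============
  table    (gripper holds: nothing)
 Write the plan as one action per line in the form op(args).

step 1 (unstack(C, A)): towers=[A; B; D; E] holding=C
step 2 (stack(C, D)): towers=[A; B; D/C; E] holding=-
step 3 (pickup(A)): towers=[B; D/C; E] holding=A
step 4 (stack(A, E)): towers=[B; D/C; E/A] holding=-
goal check: towers=[B; D/C; E/A] holding=- — reached (length 4, optimal by BFS)

unstack(C, A)
stack(C, D)
pickup(A)
stack(A, E)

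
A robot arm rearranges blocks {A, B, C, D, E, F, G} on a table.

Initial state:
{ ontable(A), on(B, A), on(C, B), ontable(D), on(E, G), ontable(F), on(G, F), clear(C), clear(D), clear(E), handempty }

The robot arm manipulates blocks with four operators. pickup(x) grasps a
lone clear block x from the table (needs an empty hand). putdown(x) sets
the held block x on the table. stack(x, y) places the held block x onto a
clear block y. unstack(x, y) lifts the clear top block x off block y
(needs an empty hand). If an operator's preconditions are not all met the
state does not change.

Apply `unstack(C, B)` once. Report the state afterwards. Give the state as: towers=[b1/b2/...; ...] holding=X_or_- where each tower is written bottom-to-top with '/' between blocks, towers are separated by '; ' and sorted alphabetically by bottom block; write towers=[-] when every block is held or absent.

towers=[A/B; D; F/G/E] holding=C

before: towers=[A/B/C; D; F/G/E] holding=-
pre[unstack(C, B)]: on(C,B) yes, clear(C) yes, handempty yes
all met → apply unstack(C, B)
after:  towers=[A/B; D; F/G/E] holding=C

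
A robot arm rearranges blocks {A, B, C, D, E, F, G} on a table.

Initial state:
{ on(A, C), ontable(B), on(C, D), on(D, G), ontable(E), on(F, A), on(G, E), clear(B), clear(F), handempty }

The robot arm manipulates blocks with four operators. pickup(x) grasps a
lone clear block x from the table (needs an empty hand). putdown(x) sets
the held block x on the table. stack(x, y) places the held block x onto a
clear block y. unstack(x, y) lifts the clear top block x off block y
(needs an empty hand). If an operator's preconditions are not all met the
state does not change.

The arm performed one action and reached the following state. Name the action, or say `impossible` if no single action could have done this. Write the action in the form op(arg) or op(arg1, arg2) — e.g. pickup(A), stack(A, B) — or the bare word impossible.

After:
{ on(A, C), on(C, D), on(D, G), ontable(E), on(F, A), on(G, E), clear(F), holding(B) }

target: towers=[E/G/D/C/A/F] holding=B
         pickup(B) → towers=[E/G/D/C/A/F] holding=B  ← match
     unstack(F, A) → towers=[B; E/G/D/C/A] holding=F

pickup(B)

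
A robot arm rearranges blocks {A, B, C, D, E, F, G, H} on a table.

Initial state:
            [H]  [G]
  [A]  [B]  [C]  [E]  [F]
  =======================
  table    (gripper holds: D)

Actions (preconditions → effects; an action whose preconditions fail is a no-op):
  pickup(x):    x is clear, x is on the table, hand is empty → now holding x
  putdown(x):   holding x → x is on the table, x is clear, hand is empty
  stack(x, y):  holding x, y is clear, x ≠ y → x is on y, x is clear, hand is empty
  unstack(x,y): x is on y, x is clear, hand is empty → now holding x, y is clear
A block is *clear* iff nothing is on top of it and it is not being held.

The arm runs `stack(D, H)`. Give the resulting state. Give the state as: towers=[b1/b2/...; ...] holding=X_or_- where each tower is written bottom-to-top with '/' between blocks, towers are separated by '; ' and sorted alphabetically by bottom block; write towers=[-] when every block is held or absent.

before: towers=[A; B; C/H; E/G; F] holding=D
pre[stack(D, H)]: holding(D) yes, clear(H) yes, D≠H yes
all met → apply stack(D, H)
after:  towers=[A; B; C/H/D; E/G; F] holding=-

towers=[A; B; C/H/D; E/G; F] holding=-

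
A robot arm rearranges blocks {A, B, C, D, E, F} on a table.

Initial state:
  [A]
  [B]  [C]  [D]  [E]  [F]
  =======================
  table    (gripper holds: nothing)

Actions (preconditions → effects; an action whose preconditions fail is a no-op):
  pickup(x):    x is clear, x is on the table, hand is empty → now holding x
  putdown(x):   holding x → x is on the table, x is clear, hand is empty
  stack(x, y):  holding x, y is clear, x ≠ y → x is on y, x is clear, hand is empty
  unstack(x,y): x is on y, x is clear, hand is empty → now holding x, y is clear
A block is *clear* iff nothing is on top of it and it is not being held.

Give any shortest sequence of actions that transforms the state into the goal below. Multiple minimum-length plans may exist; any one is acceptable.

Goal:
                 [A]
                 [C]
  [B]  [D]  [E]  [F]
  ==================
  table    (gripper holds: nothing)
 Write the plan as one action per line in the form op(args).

step 1 (pickup(C)): towers=[B/A; D; E; F] holding=C
step 2 (stack(C, F)): towers=[B/A; D; E; F/C] holding=-
step 3 (unstack(A, B)): towers=[B; D; E; F/C] holding=A
step 4 (stack(A, C)): towers=[B; D; E; F/C/A] holding=-
goal check: towers=[B; D; E; F/C/A] holding=- — reached (length 4, optimal by BFS)

pickup(C)
stack(C, F)
unstack(A, B)
stack(A, C)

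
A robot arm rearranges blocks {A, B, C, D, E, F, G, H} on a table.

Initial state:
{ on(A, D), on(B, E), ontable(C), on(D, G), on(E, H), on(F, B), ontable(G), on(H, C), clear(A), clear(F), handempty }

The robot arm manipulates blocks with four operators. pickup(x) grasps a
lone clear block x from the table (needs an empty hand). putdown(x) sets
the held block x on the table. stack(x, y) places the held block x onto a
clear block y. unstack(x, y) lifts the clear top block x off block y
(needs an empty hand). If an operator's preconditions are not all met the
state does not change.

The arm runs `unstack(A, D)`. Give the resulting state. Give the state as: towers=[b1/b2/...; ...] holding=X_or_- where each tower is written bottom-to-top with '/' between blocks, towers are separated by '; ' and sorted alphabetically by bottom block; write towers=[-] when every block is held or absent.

towers=[C/H/E/B/F; G/D] holding=A

before: towers=[C/H/E/B/F; G/D/A] holding=-
pre[unstack(A, D)]: on(A,D) ✓, clear(A) ✓, handempty ✓
all met → apply unstack(A, D)
after:  towers=[C/H/E/B/F; G/D] holding=A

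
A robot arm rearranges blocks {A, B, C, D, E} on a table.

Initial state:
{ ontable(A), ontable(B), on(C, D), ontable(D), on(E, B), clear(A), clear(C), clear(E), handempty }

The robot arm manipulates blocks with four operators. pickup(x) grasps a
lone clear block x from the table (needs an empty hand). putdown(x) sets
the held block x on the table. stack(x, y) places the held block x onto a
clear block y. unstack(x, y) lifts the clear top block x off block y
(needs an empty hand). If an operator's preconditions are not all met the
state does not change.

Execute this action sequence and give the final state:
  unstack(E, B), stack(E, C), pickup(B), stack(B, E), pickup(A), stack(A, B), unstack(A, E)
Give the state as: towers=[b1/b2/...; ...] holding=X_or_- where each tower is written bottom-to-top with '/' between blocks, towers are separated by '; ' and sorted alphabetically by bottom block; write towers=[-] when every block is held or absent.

step 1 (unstack(E, B)): towers=[A; B; D/C] holding=E
step 2 (stack(E, C)): towers=[A; B; D/C/E] holding=-
step 3 (pickup(B)): towers=[A; D/C/E] holding=B
step 4 (stack(B, E)): towers=[A; D/C/E/B] holding=-
step 5 (pickup(A)): towers=[D/C/E/B] holding=A
step 6 (stack(A, B)): towers=[D/C/E/B/A] holding=-
step 7 (unstack(A, E)) [no-op]: towers=[D/C/E/B/A] holding=-

towers=[D/C/E/B/A] holding=-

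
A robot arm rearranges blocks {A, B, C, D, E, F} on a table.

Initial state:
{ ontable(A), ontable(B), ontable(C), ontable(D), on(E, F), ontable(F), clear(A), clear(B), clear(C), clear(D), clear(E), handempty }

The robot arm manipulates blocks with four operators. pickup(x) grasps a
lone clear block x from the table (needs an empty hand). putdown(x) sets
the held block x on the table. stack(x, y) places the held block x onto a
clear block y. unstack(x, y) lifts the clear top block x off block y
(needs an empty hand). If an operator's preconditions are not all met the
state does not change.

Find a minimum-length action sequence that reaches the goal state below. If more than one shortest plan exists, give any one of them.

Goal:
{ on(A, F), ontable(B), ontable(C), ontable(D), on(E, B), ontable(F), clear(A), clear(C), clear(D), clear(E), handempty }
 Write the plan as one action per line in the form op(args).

step 1 (unstack(E, F)): towers=[A; B; C; D; F] holding=E
step 2 (stack(E, B)): towers=[A; B/E; C; D; F] holding=-
step 3 (pickup(A)): towers=[B/E; C; D; F] holding=A
step 4 (stack(A, F)): towers=[B/E; C; D; F/A] holding=-
goal check: towers=[B/E; C; D; F/A] holding=- — reached (length 4, optimal by BFS)

unstack(E, F)
stack(E, B)
pickup(A)
stack(A, F)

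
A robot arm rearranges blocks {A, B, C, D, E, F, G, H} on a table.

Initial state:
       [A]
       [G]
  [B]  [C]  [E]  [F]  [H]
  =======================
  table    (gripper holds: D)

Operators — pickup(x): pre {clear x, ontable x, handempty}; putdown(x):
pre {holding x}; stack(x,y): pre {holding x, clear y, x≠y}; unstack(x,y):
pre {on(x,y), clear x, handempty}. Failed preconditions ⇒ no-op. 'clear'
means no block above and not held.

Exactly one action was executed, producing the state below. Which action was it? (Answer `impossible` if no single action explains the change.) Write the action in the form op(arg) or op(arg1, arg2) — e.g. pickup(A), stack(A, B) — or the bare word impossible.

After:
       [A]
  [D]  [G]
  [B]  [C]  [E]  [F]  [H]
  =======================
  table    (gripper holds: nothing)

stack(D, B)

target: towers=[B/D; C/G/A; E; F; H] holding=-
        putdown(D) → towers=[B; C/G/A; D; E; F; H] holding=-
       stack(D, A) → towers=[B; C/G/A/D; E; F; H] holding=-
       stack(D, E) → towers=[B; C/G/A; E/D; F; H] holding=-
       stack(D, H) → towers=[B; C/G/A; E; F; H/D] holding=-
       stack(D, B) → towers=[B/D; C/G/A; E; F; H] holding=-  ← match
       stack(D, F) → towers=[B; C/G/A; E; F/D; H] holding=-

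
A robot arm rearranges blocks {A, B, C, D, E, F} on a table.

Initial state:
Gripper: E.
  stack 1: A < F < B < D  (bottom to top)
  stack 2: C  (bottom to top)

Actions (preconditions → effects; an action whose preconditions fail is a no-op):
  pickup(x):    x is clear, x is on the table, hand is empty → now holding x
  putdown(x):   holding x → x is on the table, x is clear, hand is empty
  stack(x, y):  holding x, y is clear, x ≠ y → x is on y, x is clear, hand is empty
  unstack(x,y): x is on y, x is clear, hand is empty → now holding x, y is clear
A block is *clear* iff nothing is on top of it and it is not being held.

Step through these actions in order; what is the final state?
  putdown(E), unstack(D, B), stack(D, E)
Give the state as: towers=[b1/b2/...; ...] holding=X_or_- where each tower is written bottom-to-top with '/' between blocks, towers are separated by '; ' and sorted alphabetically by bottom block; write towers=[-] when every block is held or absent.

towers=[A/F/B; C; E/D] holding=-

step 1 (putdown(E)): towers=[A/F/B/D; C; E] holding=-
step 2 (unstack(D, B)): towers=[A/F/B; C; E] holding=D
step 3 (stack(D, E)): towers=[A/F/B; C; E/D] holding=-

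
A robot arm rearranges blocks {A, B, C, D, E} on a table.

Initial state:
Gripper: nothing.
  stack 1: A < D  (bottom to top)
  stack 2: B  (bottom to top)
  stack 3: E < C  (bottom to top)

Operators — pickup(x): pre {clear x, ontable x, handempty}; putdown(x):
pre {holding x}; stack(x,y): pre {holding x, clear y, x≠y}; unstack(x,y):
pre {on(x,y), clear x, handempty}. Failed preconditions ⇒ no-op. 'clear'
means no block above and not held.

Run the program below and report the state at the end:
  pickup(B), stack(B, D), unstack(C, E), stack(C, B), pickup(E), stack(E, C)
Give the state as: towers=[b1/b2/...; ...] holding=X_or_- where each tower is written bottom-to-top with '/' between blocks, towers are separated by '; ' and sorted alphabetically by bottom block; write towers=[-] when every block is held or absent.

step 1 (pickup(B)): towers=[A/D; E/C] holding=B
step 2 (stack(B, D)): towers=[A/D/B; E/C] holding=-
step 3 (unstack(C, E)): towers=[A/D/B; E] holding=C
step 4 (stack(C, B)): towers=[A/D/B/C; E] holding=-
step 5 (pickup(E)): towers=[A/D/B/C] holding=E
step 6 (stack(E, C)): towers=[A/D/B/C/E] holding=-

towers=[A/D/B/C/E] holding=-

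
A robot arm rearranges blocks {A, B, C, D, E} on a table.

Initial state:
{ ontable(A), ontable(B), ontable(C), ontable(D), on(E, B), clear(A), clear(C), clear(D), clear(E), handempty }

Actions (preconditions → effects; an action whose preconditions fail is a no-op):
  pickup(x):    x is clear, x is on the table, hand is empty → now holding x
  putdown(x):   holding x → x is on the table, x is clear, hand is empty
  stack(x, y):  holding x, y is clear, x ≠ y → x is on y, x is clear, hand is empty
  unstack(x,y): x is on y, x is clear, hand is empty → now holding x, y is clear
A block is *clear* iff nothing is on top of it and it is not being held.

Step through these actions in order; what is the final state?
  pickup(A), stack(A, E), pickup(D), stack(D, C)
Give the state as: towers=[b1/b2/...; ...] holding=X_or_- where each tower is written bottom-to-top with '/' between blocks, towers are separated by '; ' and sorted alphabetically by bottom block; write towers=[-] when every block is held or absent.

step 1 (pickup(A)): towers=[B/E; C; D] holding=A
step 2 (stack(A, E)): towers=[B/E/A; C; D] holding=-
step 3 (pickup(D)): towers=[B/E/A; C] holding=D
step 4 (stack(D, C)): towers=[B/E/A; C/D] holding=-

towers=[B/E/A; C/D] holding=-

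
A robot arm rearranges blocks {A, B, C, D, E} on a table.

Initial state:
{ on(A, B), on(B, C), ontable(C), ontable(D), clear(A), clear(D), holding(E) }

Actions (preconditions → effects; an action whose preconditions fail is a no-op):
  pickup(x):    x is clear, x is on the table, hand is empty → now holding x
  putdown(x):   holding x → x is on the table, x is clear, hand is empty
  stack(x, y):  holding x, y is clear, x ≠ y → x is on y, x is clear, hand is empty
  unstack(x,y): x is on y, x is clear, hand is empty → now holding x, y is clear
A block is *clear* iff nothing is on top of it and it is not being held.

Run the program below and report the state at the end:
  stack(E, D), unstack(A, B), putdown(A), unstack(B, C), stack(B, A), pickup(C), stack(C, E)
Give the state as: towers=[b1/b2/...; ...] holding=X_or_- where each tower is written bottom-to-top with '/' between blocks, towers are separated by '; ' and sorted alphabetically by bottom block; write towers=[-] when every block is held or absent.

step 1 (stack(E, D)): towers=[C/B/A; D/E] holding=-
step 2 (unstack(A, B)): towers=[C/B; D/E] holding=A
step 3 (putdown(A)): towers=[A; C/B; D/E] holding=-
step 4 (unstack(B, C)): towers=[A; C; D/E] holding=B
step 5 (stack(B, A)): towers=[A/B; C; D/E] holding=-
step 6 (pickup(C)): towers=[A/B; D/E] holding=C
step 7 (stack(C, E)): towers=[A/B; D/E/C] holding=-

towers=[A/B; D/E/C] holding=-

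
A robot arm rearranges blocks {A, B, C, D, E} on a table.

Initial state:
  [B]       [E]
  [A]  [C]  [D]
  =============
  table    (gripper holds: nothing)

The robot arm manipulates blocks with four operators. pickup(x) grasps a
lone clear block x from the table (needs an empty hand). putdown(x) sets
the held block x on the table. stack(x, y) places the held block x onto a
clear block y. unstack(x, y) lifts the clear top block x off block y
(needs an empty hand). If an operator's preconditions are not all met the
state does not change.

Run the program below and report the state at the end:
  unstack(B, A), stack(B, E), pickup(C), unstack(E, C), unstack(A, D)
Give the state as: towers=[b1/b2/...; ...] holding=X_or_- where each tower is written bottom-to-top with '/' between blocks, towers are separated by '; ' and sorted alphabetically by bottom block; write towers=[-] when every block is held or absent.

step 1 (unstack(B, A)): towers=[A; C; D/E] holding=B
step 2 (stack(B, E)): towers=[A; C; D/E/B] holding=-
step 3 (pickup(C)): towers=[A; D/E/B] holding=C
step 4 (unstack(E, C)) [no-op]: towers=[A; D/E/B] holding=C
step 5 (unstack(A, D)) [no-op]: towers=[A; D/E/B] holding=C

towers=[A; D/E/B] holding=C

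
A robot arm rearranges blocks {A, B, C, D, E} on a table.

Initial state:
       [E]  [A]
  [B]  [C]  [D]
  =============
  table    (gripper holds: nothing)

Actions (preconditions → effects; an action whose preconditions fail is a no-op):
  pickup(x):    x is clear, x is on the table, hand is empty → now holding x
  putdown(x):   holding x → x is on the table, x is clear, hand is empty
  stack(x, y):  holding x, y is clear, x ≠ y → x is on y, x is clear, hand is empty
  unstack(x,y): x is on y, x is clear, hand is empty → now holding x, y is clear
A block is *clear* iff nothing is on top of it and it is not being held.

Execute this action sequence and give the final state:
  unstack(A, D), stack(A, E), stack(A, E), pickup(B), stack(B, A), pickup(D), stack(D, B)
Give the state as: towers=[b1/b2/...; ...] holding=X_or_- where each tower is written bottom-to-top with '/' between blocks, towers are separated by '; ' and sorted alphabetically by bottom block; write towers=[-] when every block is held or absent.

towers=[C/E/A/B/D] holding=-

step 1 (unstack(A, D)): towers=[B; C/E; D] holding=A
step 2 (stack(A, E)): towers=[B; C/E/A; D] holding=-
step 3 (stack(A, E)) [no-op]: towers=[B; C/E/A; D] holding=-
step 4 (pickup(B)): towers=[C/E/A; D] holding=B
step 5 (stack(B, A)): towers=[C/E/A/B; D] holding=-
step 6 (pickup(D)): towers=[C/E/A/B] holding=D
step 7 (stack(D, B)): towers=[C/E/A/B/D] holding=-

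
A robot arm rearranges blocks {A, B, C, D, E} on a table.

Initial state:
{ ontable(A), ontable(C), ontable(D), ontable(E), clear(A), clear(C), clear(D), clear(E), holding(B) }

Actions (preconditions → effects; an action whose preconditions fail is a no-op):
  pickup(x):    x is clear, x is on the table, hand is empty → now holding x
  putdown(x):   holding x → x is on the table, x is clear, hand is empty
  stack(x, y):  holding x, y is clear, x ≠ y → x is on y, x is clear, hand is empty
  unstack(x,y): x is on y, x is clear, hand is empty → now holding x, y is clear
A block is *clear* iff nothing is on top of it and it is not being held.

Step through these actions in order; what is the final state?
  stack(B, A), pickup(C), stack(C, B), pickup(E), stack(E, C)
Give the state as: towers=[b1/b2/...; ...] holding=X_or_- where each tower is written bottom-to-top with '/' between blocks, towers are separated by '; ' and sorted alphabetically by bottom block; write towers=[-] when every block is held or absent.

step 1 (stack(B, A)): towers=[A/B; C; D; E] holding=-
step 2 (pickup(C)): towers=[A/B; D; E] holding=C
step 3 (stack(C, B)): towers=[A/B/C; D; E] holding=-
step 4 (pickup(E)): towers=[A/B/C; D] holding=E
step 5 (stack(E, C)): towers=[A/B/C/E; D] holding=-

towers=[A/B/C/E; D] holding=-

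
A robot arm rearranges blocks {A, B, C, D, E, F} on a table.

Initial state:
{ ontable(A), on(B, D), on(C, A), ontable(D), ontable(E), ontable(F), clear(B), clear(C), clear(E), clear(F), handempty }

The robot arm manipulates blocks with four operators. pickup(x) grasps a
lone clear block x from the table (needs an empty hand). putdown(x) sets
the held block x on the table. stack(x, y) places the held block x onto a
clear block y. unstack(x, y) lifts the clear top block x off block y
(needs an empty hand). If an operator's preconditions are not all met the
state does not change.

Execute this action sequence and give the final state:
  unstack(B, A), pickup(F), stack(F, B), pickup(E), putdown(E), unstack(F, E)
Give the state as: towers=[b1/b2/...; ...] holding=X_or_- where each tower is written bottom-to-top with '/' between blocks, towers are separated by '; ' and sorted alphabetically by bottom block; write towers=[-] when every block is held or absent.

step 1 (unstack(B, A)) [no-op]: towers=[A/C; D/B; E; F] holding=-
step 2 (pickup(F)): towers=[A/C; D/B; E] holding=F
step 3 (stack(F, B)): towers=[A/C; D/B/F; E] holding=-
step 4 (pickup(E)): towers=[A/C; D/B/F] holding=E
step 5 (putdown(E)): towers=[A/C; D/B/F; E] holding=-
step 6 (unstack(F, E)) [no-op]: towers=[A/C; D/B/F; E] holding=-

towers=[A/C; D/B/F; E] holding=-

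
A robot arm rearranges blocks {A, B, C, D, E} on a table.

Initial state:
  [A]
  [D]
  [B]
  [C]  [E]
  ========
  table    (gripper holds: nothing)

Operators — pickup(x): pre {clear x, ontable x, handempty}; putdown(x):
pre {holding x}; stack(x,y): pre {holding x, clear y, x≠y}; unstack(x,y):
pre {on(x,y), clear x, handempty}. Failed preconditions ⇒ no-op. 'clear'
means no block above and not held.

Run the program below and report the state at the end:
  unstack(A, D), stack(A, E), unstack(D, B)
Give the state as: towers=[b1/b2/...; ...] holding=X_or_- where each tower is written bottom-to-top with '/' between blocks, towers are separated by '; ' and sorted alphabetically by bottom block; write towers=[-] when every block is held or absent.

step 1 (unstack(A, D)): towers=[C/B/D; E] holding=A
step 2 (stack(A, E)): towers=[C/B/D; E/A] holding=-
step 3 (unstack(D, B)): towers=[C/B; E/A] holding=D

towers=[C/B; E/A] holding=D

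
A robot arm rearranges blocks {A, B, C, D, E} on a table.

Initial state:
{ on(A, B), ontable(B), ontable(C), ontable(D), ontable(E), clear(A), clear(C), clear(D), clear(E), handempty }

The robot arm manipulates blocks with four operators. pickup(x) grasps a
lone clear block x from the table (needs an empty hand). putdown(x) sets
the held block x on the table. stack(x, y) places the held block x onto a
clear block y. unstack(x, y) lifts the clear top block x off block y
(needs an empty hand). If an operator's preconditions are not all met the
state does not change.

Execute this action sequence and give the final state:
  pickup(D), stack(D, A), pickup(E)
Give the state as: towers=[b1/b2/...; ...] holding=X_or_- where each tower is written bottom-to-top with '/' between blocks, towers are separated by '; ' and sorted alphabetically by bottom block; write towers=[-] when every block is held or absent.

step 1 (pickup(D)): towers=[B/A; C; E] holding=D
step 2 (stack(D, A)): towers=[B/A/D; C; E] holding=-
step 3 (pickup(E)): towers=[B/A/D; C] holding=E

towers=[B/A/D; C] holding=E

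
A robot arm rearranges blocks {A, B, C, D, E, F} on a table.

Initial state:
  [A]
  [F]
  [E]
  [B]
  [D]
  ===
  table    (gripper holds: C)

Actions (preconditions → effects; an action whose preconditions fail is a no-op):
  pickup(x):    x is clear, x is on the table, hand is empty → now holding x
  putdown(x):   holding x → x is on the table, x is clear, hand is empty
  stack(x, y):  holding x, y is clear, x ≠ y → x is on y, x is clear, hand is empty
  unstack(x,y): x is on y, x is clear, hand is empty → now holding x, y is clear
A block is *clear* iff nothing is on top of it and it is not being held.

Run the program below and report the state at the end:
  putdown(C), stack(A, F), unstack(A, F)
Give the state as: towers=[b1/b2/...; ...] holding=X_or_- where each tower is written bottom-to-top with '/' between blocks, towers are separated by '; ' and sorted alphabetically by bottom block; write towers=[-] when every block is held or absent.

step 1 (putdown(C)): towers=[C; D/B/E/F/A] holding=-
step 2 (stack(A, F)) [no-op]: towers=[C; D/B/E/F/A] holding=-
step 3 (unstack(A, F)): towers=[C; D/B/E/F] holding=A

towers=[C; D/B/E/F] holding=A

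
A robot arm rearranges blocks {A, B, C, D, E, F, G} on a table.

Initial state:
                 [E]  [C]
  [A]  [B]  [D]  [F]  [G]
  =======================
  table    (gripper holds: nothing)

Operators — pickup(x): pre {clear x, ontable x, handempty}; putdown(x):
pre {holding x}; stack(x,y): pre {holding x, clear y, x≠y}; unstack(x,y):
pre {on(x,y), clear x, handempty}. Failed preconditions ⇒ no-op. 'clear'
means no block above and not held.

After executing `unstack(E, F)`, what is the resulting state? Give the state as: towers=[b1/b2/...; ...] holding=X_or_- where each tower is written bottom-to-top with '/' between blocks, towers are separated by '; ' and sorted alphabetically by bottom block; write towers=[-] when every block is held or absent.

towers=[A; B; D; F; G/C] holding=E

before: towers=[A; B; D; F/E; G/C] holding=-
pre[unstack(E, F)]: on(E,F) yes, clear(E) yes, handempty yes
all met → apply unstack(E, F)
after:  towers=[A; B; D; F; G/C] holding=E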